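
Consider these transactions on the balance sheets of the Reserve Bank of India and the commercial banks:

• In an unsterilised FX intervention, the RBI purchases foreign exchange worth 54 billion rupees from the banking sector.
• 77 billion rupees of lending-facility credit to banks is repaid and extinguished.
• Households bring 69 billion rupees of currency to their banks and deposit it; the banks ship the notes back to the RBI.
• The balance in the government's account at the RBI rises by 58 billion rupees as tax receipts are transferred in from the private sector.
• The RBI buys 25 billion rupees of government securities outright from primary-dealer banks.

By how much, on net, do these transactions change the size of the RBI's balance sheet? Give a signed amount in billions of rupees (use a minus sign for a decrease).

FX purchase 54 billion rupees: an RBI asset is acquired → +54B.
Discount-window repayment 77 billion rupees: an RBI asset is shed → −77B.
Currency deposit 69 billion rupees: only the composition of liabilities changes → 0.
Government account inflow 58 billion rupees: only the composition of liabilities changes → 0.
OMO purchase (from banks) 25 billion rupees: an RBI asset is acquired → +25B.
Net: 54 − 77 + 0 + 0 + 25 = +2 billion.

+2 billion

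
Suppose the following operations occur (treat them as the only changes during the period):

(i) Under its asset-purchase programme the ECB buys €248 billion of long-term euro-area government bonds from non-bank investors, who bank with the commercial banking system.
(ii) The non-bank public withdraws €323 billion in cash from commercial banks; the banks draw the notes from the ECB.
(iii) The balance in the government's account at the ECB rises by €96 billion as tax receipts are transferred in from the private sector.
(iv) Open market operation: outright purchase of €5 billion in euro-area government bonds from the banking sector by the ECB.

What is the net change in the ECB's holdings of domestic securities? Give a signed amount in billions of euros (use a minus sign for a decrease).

Asset purchase (from non-banks) €248 billion: securities added to the ECB's portfolio → +€248B.
Currency withdrawal €323 billion: the ECB's securities portfolio is untouched → 0.
Government account inflow €96 billion: the ECB's securities portfolio is untouched → 0.
OMO purchase (from banks) €5 billion: securities added to the ECB's portfolio → +€5B.
Net: 248 + 0 + 0 + 5 = +€253 billion.

+€253 billion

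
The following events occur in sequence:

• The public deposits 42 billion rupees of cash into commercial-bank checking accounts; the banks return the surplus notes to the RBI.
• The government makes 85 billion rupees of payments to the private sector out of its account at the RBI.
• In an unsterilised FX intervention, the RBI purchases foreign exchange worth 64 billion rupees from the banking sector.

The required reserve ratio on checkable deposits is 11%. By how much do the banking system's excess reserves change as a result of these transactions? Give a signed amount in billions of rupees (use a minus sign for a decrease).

Currency deposit 42 billion rupees: reserves +42B, deposits +42B.
Government spending 85 billion rupees: reserves +85B, deposits +85B.
FX purchase 64 billion rupees: reserves +64B, deposits 0.
Totals: Δreserves = +191B, Δdeposits = +127B.
Δrequired reserves = 11% × +127B = +13.97B.
Δexcess reserves = Δreserves − Δrequired = +191B − (+13.97B) = +177.03 billion.

+177.03 billion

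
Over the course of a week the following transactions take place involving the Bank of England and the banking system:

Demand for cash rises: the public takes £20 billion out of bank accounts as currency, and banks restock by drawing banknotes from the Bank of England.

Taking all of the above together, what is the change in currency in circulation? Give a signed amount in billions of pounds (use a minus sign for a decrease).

+£20 billion

Bank of England balance sheet:
  Assets:      no change
  Liabilities: Bank reserves −£20B, Currency in circulation +£20B
Commercial banking system:
  Assets:      Reserves at CB −£20B
  Liabilities: Checkable deposits −£20B
So the change in currency in circulation is +£20 billion.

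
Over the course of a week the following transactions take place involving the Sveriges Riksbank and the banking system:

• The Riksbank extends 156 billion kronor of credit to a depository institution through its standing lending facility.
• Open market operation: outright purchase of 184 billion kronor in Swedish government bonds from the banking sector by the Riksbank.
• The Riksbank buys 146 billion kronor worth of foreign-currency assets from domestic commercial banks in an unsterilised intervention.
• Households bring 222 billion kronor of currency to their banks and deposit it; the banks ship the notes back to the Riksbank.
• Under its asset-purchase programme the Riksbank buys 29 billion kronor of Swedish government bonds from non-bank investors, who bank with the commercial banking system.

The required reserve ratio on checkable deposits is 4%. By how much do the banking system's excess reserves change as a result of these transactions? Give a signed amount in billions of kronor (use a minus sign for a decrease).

+726.96 billion

Discount-window loan 156 billion kronor: reserves +156B, deposits 0.
OMO purchase (from banks) 184 billion kronor: reserves +184B, deposits 0.
FX purchase 146 billion kronor: reserves +146B, deposits 0.
Currency deposit 222 billion kronor: reserves +222B, deposits +222B.
Asset purchase (from non-banks) 29 billion kronor: reserves +29B, deposits +29B.
Totals: Δreserves = +737B, Δdeposits = +251B.
Δrequired reserves = 4% × +251B = +10.04B.
Δexcess reserves = Δreserves − Δrequired = +737B − (+10.04B) = +726.96 billion.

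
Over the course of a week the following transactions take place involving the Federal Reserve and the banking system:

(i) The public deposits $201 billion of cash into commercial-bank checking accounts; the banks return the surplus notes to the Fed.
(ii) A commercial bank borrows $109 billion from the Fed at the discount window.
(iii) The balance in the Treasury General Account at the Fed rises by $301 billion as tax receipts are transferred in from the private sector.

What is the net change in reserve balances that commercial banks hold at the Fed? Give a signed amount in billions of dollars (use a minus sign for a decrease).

Currency deposit $201 billion: returned notes are swapped for reserve credit → +$201B.
Discount-window loan $109 billion: the loan is credited to the bank's reserve account → +$109B.
Government account inflow $301 billion: funds move from bank reserves into the government account → −$301B.
Net: 201 + 109 − 301 = +$9 billion.

+$9 billion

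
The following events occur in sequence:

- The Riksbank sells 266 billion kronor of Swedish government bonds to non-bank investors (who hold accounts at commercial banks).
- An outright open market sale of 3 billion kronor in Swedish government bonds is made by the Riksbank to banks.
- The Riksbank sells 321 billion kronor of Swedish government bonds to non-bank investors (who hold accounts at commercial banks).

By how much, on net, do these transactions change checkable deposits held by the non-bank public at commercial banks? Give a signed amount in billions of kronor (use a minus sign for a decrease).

-587 billion

Asset sale (to non-banks) 266 billion kronor: non-bank counterparties' bank balances fall → −266B.
OMO sale (to banks) 3 billion kronor: the counterparty is a bank, so public deposits are unchanged → 0.
Asset sale (to non-banks) 321 billion kronor: non-bank counterparties' bank balances fall → −321B.
Net: −266 + 0 − 321 = -587 billion.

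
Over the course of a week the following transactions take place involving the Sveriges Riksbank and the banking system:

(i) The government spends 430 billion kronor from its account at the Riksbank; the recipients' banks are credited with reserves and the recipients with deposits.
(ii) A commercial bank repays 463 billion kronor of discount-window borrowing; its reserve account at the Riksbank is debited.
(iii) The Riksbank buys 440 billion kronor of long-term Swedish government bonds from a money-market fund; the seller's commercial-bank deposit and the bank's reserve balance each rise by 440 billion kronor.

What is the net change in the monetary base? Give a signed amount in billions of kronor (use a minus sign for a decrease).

Riksbank balance sheet:
  Assets:      Securities +440B, Loans to banks −463B
  Liabilities: Bank reserves +407B, Government deposits −430B
Commercial banking system:
  Assets:      Reserves at CB +407B
  Liabilities: Checkable deposits +870B, Borrowings from CB −463B
Monetary base = currency + reserves: 0 + (+407B) = +407 billion.

+407 billion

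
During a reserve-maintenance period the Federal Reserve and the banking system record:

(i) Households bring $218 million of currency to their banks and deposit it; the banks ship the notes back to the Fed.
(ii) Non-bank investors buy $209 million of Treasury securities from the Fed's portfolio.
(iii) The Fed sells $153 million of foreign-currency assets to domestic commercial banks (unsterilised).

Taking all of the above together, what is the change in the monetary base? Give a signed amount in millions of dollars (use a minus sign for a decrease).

-$362 million

Currency deposit $218 million: just a shift between currency and reserves — both are base money → 0.
Asset sale (to non-banks) $209 million: Fed balance sheet contracts → −$209M.
FX sale $153 million: Fed balance sheet contracts → −$153M.
Net: 0 − 209 − 153 = -$362 million.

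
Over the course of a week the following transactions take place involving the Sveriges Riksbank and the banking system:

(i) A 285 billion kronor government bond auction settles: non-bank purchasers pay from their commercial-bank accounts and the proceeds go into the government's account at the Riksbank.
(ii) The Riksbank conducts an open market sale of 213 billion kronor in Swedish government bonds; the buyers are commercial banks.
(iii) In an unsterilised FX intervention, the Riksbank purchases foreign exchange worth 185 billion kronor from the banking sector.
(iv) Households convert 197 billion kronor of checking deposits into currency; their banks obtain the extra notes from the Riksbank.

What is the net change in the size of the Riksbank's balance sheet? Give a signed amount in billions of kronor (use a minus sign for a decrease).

Riksbank balance sheet:
  Assets:      Securities −213B, Foreign assets +185B
  Liabilities: Bank reserves −510B, Currency in circulation +197B, Government deposits +285B
Commercial banking system:
  Assets:      Reserves at CB −510B, Securities +213B, Foreign assets −185B
  Liabilities: Checkable deposits −482B
Change in total Riksbank assets = -28 billion.

-28 billion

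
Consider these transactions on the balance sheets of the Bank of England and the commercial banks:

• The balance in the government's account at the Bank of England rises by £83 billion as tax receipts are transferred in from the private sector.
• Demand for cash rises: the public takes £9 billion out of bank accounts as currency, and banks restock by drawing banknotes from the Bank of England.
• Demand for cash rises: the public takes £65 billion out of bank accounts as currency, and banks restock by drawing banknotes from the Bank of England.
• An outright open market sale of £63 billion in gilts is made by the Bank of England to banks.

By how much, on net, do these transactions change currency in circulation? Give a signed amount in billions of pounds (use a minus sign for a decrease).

+£74 billion

Government account inflow £83 billion: no currency enters or leaves circulation → 0.
Currency withdrawal £9 billion: notes leave the central bank → +£9B.
Currency withdrawal £65 billion: notes leave the central bank → +£65B.
OMO sale (to banks) £63 billion: no currency enters or leaves circulation → 0.
Net: 0 + 9 + 65 + 0 = +£74 billion.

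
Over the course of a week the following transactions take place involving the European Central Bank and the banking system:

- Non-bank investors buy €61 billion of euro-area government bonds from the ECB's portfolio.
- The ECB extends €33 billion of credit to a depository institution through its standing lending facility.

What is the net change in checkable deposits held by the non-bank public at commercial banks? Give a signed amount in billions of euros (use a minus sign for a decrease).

-€61 billion

ECB balance sheet:
  Assets:      Securities −€61B, Loans to banks +€33B
  Liabilities: Bank reserves −€28B
Commercial banking system:
  Assets:      Reserves at CB −€28B
  Liabilities: Checkable deposits −€61B, Borrowings from CB +€33B
So the change in checkable deposits held by the non-bank public at commercial banks is -€61 billion.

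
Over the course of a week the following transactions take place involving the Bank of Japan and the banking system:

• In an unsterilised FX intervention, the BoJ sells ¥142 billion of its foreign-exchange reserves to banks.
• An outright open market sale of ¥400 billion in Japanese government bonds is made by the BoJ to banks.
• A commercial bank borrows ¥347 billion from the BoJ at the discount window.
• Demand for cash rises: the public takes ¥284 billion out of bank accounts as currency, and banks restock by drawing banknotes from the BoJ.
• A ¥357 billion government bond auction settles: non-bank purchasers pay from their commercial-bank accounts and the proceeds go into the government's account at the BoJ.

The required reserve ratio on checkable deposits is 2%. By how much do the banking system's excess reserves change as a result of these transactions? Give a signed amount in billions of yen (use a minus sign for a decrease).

FX sale ¥142 billion: reserves −¥142B, deposits 0.
OMO sale (to banks) ¥400 billion: reserves −¥400B, deposits 0.
Discount-window loan ¥347 billion: reserves +¥347B, deposits 0.
Currency withdrawal ¥284 billion: reserves −¥284B, deposits −¥284B.
Government account inflow ¥357 billion: reserves −¥357B, deposits −¥357B.
Totals: Δreserves = −¥836B, Δdeposits = −¥641B.
Δrequired reserves = 2% × −¥641B = −¥12.82B.
Δexcess reserves = Δreserves − Δrequired = −¥836B − (−¥12.82B) = -¥823.18 billion.

-¥823.18 billion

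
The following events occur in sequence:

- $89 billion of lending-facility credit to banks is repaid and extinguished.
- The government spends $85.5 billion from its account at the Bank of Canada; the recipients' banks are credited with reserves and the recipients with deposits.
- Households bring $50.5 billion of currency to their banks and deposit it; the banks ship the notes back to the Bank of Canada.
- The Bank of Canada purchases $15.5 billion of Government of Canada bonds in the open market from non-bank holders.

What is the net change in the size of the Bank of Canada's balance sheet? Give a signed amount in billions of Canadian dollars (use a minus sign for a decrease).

-$73.5 billion

Discount-window repayment $89 billion: a Bank of Canada asset is shed → −$89B.
Government spending $85.5 billion: only the composition of liabilities changes → 0.
Currency deposit $50.5 billion: only the composition of liabilities changes → 0.
Asset purchase (from non-banks) $15.5 billion: a Bank of Canada asset is acquired → +$15.5B.
Net: −89 + 0 + 0 + 15.5 = -$73.5 billion.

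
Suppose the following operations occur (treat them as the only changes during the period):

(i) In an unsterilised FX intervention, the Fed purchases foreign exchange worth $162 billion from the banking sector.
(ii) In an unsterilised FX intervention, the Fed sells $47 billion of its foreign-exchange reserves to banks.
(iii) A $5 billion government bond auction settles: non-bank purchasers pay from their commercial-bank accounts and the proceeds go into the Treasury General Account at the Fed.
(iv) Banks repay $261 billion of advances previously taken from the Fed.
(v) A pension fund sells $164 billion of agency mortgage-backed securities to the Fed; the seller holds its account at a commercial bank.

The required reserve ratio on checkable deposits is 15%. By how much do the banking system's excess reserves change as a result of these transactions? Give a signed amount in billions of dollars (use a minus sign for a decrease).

FX purchase $162 billion: reserves +$162B, deposits 0.
FX sale $47 billion: reserves −$47B, deposits 0.
Government account inflow $5 billion: reserves −$5B, deposits −$5B.
Discount-window repayment $261 billion: reserves −$261B, deposits 0.
Asset purchase (from non-banks) $164 billion: reserves +$164B, deposits +$164B.
Totals: Δreserves = +$13B, Δdeposits = +$159B.
Δrequired reserves = 15% × +$159B = +$23.85B.
Δexcess reserves = Δreserves − Δrequired = +$13B − (+$23.85B) = -$10.85 billion.

-$10.85 billion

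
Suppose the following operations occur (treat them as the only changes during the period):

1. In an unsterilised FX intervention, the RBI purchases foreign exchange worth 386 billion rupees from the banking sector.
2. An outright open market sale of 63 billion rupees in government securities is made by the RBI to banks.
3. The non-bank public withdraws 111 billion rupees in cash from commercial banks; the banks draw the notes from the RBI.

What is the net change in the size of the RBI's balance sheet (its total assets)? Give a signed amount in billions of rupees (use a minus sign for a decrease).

+323 billion

RBI balance sheet:
  Assets:      Securities −63B, Foreign assets +386B
  Liabilities: Bank reserves +212B, Currency in circulation +111B
Change in total RBI assets = +323 billion.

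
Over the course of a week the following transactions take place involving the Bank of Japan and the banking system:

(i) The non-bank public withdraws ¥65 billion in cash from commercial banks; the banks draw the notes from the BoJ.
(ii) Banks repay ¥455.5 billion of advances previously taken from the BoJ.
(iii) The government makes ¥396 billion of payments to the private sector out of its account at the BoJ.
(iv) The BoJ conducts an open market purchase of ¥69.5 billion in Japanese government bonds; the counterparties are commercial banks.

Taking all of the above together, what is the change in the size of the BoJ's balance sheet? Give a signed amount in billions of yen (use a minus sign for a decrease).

-¥386 billion

Currency withdrawal ¥65 billion: only the composition of liabilities changes → 0.
Discount-window repayment ¥455.5 billion: a BoJ asset is shed → −¥455.5B.
Government spending ¥396 billion: only the composition of liabilities changes → 0.
OMO purchase (from banks) ¥69.5 billion: a BoJ asset is acquired → +¥69.5B.
Net: 0 − 455.5 + 0 + 69.5 = -¥386 billion.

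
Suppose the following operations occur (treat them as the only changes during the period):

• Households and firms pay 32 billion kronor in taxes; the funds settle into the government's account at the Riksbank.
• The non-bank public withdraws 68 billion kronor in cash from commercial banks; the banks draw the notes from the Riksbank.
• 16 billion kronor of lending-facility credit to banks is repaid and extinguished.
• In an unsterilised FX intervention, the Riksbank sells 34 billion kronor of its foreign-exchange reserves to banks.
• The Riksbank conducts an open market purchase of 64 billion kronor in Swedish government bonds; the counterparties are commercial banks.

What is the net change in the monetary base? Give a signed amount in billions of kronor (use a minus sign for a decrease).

-18 billion

Government account inflow 32 billion kronor: reserves shift to a non-base liability → −32B.
Currency withdrawal 68 billion kronor: just a shift between currency and reserves — both are base money → 0.
Discount-window repayment 16 billion kronor: Riksbank balance sheet contracts → −16B.
FX sale 34 billion kronor: Riksbank balance sheet contracts → −34B.
OMO purchase (from banks) 64 billion kronor: Riksbank balance sheet expands → +64B.
Net: −32 + 0 − 16 − 34 + 64 = -18 billion.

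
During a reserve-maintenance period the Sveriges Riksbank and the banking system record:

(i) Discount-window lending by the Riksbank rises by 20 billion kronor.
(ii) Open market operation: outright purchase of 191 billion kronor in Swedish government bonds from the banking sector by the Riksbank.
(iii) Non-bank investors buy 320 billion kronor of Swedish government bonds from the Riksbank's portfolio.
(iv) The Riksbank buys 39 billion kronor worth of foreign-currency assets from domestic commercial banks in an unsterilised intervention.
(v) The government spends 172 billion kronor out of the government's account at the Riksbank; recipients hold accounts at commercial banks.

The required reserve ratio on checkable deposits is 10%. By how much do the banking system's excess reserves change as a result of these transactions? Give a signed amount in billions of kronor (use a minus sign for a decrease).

Discount-window loan 20 billion kronor: reserves +20B, deposits 0.
OMO purchase (from banks) 191 billion kronor: reserves +191B, deposits 0.
Asset sale (to non-banks) 320 billion kronor: reserves −320B, deposits −320B.
FX purchase 39 billion kronor: reserves +39B, deposits 0.
Government spending 172 billion kronor: reserves +172B, deposits +172B.
Totals: Δreserves = +102B, Δdeposits = −148B.
Δrequired reserves = 10% × −148B = −14.8B.
Δexcess reserves = Δreserves − Δrequired = +102B − (−14.8B) = +116.8 billion.

+116.8 billion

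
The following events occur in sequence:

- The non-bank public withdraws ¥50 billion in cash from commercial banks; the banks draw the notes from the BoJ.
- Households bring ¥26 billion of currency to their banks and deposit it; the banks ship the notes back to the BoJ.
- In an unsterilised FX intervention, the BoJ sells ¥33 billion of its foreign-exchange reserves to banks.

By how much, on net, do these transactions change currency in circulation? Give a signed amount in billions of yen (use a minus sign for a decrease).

Currency withdrawal ¥50 billion: notes leave the central bank → +¥50B.
Currency deposit ¥26 billion: notes return to the central bank → −¥26B.
FX sale ¥33 billion: no currency enters or leaves circulation → 0.
Net: 50 − 26 + 0 = +¥24 billion.

+¥24 billion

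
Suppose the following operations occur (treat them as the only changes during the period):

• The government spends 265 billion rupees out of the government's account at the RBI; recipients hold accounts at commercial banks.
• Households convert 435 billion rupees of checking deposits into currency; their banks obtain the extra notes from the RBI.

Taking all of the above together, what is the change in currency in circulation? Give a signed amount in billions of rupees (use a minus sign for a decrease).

+435 billion

Government spending 265 billion rupees: no currency enters or leaves circulation → 0.
Currency withdrawal 435 billion rupees: notes leave the central bank → +435B.
Net: 0 + 435 = +435 billion.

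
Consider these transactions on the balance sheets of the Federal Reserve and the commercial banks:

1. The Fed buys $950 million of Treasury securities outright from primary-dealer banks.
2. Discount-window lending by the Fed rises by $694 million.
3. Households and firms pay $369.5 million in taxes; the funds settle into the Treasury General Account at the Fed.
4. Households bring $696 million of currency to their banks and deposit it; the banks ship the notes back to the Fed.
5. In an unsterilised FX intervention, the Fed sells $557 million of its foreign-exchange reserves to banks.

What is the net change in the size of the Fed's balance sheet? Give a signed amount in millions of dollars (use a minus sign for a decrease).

+$1087 million

Fed balance sheet:
  Assets:      Securities +$950M, Loans to banks +$694M, Foreign assets −$557M
  Liabilities: Bank reserves +$1413.5M, Currency in circulation −$696M, Government deposits +$369.5M
Change in total Fed assets = +$1087 million.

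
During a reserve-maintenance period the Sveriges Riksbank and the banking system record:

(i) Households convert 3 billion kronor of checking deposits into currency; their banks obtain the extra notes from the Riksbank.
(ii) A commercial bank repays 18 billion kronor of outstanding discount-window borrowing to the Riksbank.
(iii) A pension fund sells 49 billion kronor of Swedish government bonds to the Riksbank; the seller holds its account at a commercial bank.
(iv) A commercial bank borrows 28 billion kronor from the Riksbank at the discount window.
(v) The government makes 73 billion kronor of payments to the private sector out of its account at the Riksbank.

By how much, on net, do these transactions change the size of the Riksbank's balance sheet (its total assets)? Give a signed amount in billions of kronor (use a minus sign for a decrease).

+59 billion

Currency withdrawal 3 billion kronor: only the composition of liabilities changes → 0.
Discount-window repayment 18 billion kronor: a Riksbank asset is shed → −18B.
Asset purchase (from non-banks) 49 billion kronor: a Riksbank asset is acquired → +49B.
Discount-window loan 28 billion kronor: a Riksbank asset is acquired → +28B.
Government spending 73 billion kronor: only the composition of liabilities changes → 0.
Net: 0 − 18 + 49 + 28 + 0 = +59 billion.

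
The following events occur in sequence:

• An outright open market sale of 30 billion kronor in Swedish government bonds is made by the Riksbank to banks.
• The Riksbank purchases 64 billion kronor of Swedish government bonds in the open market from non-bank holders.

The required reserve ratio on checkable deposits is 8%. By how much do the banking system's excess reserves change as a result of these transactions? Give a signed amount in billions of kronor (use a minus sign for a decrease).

+28.88 billion

OMO sale (to banks) 30 billion kronor: reserves −30B, deposits 0.
Asset purchase (from non-banks) 64 billion kronor: reserves +64B, deposits +64B.
Totals: Δreserves = +34B, Δdeposits = +64B.
Δrequired reserves = 8% × +64B = +5.12B.
Δexcess reserves = Δreserves − Δrequired = +34B − (+5.12B) = +28.88 billion.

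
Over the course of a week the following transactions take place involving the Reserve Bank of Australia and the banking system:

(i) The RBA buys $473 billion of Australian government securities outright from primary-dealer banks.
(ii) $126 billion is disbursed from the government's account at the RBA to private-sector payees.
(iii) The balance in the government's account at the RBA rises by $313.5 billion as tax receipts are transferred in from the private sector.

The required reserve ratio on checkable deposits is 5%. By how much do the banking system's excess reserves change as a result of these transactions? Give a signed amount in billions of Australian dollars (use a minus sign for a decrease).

OMO purchase (from banks) $473 billion: reserves +$473B, deposits 0.
Government spending $126 billion: reserves +$126B, deposits +$126B.
Government account inflow $313.5 billion: reserves −$313.5B, deposits −$313.5B.
Totals: Δreserves = +$285.5B, Δdeposits = −$187.5B.
Δrequired reserves = 5% × −$187.5B = −$9.375B.
Δexcess reserves = Δreserves − Δrequired = +$285.5B − (−$9.375B) = +$294.875 billion.

+$294.875 billion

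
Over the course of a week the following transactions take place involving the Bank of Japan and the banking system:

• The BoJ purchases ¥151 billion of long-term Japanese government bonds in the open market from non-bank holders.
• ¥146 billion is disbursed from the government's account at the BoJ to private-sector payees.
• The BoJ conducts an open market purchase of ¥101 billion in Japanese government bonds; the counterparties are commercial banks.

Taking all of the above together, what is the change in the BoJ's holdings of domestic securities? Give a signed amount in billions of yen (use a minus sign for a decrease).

+¥252 billion

Asset purchase (from non-banks) ¥151 billion: securities added to the BoJ's portfolio → +¥151B.
Government spending ¥146 billion: the BoJ's securities portfolio is untouched → 0.
OMO purchase (from banks) ¥101 billion: securities added to the BoJ's portfolio → +¥101B.
Net: 151 + 0 + 101 = +¥252 billion.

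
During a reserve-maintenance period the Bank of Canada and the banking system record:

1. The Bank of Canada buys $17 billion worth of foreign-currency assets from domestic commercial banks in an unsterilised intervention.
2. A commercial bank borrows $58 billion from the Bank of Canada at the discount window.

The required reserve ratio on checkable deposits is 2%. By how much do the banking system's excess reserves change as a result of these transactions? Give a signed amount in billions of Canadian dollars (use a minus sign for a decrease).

FX purchase $17 billion: reserves +$17B, deposits 0.
Discount-window loan $58 billion: reserves +$58B, deposits 0.
Totals: Δreserves = +$75B, Δdeposits = 0.
Δrequired reserves = 2% × 0 = 0.
Δexcess reserves = Δreserves − Δrequired = +$75B − (0) = +$75 billion.

+$75 billion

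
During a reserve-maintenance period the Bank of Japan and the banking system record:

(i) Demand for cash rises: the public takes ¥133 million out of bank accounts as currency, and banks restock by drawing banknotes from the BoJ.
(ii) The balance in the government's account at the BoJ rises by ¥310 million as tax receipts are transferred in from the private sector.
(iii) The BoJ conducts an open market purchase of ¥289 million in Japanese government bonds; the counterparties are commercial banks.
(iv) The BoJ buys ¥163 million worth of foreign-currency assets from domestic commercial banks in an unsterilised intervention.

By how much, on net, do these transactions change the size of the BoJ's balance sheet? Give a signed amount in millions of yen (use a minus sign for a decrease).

Currency withdrawal ¥133 million: only the composition of liabilities changes → 0.
Government account inflow ¥310 million: only the composition of liabilities changes → 0.
OMO purchase (from banks) ¥289 million: a BoJ asset is acquired → +¥289M.
FX purchase ¥163 million: a BoJ asset is acquired → +¥163M.
Net: 0 + 0 + 289 + 163 = +¥452 million.

+¥452 million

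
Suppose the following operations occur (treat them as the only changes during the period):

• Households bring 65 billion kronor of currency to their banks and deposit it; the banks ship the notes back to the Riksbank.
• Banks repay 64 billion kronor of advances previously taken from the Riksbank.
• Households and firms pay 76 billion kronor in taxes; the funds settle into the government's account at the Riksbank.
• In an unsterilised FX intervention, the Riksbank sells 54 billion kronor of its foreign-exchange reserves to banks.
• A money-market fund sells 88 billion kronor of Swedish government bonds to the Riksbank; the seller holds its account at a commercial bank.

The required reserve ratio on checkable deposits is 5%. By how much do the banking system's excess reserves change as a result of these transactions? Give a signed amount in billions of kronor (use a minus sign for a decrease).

-44.85 billion

Currency deposit 65 billion kronor: reserves +65B, deposits +65B.
Discount-window repayment 64 billion kronor: reserves −64B, deposits 0.
Government account inflow 76 billion kronor: reserves −76B, deposits −76B.
FX sale 54 billion kronor: reserves −54B, deposits 0.
Asset purchase (from non-banks) 88 billion kronor: reserves +88B, deposits +88B.
Totals: Δreserves = −41B, Δdeposits = +77B.
Δrequired reserves = 5% × +77B = +3.85B.
Δexcess reserves = Δreserves − Δrequired = −41B − (+3.85B) = -44.85 billion.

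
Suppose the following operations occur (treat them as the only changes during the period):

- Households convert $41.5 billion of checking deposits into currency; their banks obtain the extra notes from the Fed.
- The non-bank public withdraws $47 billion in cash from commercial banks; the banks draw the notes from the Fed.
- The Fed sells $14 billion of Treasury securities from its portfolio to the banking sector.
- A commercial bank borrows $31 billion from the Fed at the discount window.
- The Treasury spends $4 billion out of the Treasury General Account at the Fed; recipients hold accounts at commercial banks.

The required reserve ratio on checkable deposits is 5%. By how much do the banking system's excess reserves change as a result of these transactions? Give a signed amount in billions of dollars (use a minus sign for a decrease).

Currency withdrawal $41.5 billion: reserves −$41.5B, deposits −$41.5B.
Currency withdrawal $47 billion: reserves −$47B, deposits −$47B.
OMO sale (to banks) $14 billion: reserves −$14B, deposits 0.
Discount-window loan $31 billion: reserves +$31B, deposits 0.
Government spending $4 billion: reserves +$4B, deposits +$4B.
Totals: Δreserves = −$67.5B, Δdeposits = −$84.5B.
Δrequired reserves = 5% × −$84.5B = −$4.225B.
Δexcess reserves = Δreserves − Δrequired = −$67.5B − (−$4.225B) = -$63.275 billion.

-$63.275 billion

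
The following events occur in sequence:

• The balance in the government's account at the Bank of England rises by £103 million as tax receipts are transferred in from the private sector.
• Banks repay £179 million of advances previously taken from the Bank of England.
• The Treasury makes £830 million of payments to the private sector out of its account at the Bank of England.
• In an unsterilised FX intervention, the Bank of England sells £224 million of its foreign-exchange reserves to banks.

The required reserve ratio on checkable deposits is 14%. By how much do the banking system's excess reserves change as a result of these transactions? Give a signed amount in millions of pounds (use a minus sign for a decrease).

+£222.22 million

Government account inflow £103 million: reserves −£103M, deposits −£103M.
Discount-window repayment £179 million: reserves −£179M, deposits 0.
Government spending £830 million: reserves +£830M, deposits +£830M.
FX sale £224 million: reserves −£224M, deposits 0.
Totals: Δreserves = +£324M, Δdeposits = +£727M.
Δrequired reserves = 14% × +£727M = +£101.78M.
Δexcess reserves = Δreserves − Δrequired = +£324M − (+£101.78M) = +£222.22 million.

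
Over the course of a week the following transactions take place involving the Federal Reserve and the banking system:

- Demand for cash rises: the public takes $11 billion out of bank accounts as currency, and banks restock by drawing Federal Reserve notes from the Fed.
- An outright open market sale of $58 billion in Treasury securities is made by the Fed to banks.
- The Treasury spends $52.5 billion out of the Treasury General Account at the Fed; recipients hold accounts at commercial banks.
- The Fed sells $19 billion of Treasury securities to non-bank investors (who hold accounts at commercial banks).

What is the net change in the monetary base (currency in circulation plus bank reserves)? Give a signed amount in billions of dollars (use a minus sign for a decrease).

-$24.5 billion

Fed balance sheet:
  Assets:      Securities −$77B
  Liabilities: Bank reserves −$35.5B, Currency in circulation +$11B, Government deposits −$52.5B
Commercial banking system:
  Assets:      Reserves at CB −$35.5B, Securities +$58B
  Liabilities: Checkable deposits +$22.5B
Monetary base = currency + reserves: +$11B + (−$35.5B) = -$24.5 billion.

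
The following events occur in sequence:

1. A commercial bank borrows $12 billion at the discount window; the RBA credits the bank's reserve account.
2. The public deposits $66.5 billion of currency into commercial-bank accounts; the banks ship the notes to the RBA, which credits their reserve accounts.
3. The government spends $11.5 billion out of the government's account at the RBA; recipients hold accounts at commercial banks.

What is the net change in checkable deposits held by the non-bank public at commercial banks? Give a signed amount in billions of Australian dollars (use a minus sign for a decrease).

RBA balance sheet:
  Assets:      Loans to banks +$12B
  Liabilities: Bank reserves +$90B, Currency in circulation −$66.5B, Government deposits −$11.5B
Commercial banking system:
  Assets:      Reserves at CB +$90B
  Liabilities: Checkable deposits +$78B, Borrowings from CB +$12B
So the change in checkable deposits held by the non-bank public at commercial banks is +$78 billion.

+$78 billion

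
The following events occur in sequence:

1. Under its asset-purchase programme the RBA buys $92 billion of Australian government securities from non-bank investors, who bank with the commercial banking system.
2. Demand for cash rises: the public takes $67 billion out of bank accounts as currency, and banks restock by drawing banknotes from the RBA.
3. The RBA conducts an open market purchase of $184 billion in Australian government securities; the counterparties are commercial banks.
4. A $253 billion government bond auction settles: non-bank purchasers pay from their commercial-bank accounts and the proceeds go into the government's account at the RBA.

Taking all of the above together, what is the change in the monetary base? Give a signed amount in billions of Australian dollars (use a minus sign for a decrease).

Asset purchase (from non-banks) $92 billion: RBA balance sheet expands → +$92B.
Currency withdrawal $67 billion: just a shift between currency and reserves — both are base money → 0.
OMO purchase (from banks) $184 billion: RBA balance sheet expands → +$184B.
Government account inflow $253 billion: reserves shift to a non-base liability → −$253B.
Net: 92 + 0 + 184 − 253 = +$23 billion.

+$23 billion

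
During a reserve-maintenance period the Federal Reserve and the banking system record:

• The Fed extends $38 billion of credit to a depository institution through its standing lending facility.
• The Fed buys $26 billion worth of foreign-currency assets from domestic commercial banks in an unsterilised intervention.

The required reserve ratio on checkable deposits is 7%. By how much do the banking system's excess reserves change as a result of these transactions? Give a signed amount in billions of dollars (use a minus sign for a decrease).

Discount-window loan $38 billion: reserves +$38B, deposits 0.
FX purchase $26 billion: reserves +$26B, deposits 0.
Totals: Δreserves = +$64B, Δdeposits = 0.
Δrequired reserves = 7% × 0 = 0.
Δexcess reserves = Δreserves − Δrequired = +$64B − (0) = +$64 billion.

+$64 billion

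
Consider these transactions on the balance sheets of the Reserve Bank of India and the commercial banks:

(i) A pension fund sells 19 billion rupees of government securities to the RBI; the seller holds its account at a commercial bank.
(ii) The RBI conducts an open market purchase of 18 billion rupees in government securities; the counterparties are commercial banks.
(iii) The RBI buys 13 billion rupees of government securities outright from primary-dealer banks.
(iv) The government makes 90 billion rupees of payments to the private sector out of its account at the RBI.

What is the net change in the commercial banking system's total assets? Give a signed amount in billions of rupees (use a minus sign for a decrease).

+109 billion

Asset purchase (from non-banks) 19 billion rupees: bank balance sheets expand → +19B.
OMO purchase (from banks) 18 billion rupees: just an asset swap on bank balance sheets → 0.
OMO purchase (from banks) 13 billion rupees: just an asset swap on bank balance sheets → 0.
Government spending 90 billion rupees: bank balance sheets expand → +90B.
Net: 19 + 0 + 0 + 90 = +109 billion.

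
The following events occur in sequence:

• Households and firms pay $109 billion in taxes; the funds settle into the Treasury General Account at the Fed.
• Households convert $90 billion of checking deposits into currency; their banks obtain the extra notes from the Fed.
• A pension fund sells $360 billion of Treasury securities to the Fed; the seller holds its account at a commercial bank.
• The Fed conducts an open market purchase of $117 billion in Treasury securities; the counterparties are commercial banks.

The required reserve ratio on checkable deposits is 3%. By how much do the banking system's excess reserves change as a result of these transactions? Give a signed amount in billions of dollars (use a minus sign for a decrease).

+$273.17 billion

Government account inflow $109 billion: reserves −$109B, deposits −$109B.
Currency withdrawal $90 billion: reserves −$90B, deposits −$90B.
Asset purchase (from non-banks) $360 billion: reserves +$360B, deposits +$360B.
OMO purchase (from banks) $117 billion: reserves +$117B, deposits 0.
Totals: Δreserves = +$278B, Δdeposits = +$161B.
Δrequired reserves = 3% × +$161B = +$4.83B.
Δexcess reserves = Δreserves − Δrequired = +$278B − (+$4.83B) = +$273.17 billion.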